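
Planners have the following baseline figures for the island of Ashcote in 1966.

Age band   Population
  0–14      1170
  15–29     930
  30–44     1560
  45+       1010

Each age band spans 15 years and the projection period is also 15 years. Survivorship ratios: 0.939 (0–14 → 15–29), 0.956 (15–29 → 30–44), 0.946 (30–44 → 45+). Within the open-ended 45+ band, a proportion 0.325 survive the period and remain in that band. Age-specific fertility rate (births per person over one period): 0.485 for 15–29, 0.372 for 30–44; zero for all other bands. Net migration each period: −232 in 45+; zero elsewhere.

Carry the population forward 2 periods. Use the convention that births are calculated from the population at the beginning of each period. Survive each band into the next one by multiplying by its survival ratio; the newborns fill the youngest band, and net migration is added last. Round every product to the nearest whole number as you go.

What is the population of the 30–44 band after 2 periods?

1051

[period 1]
Births: 930 * 0.485 = 451 ; 1560 * 0.372 = 580 → 1031
15–29: 1170 * 0.939 = 1099
30–44: 930 * 0.956 = 889
45+: 1560 * 0.946 + 1010 * 0.325 = 1476 + 328 = 1804
Net migration: 45+ − 232 → 1572
→ [1031, 1099, 889, 1572]
[period 2]
Births: 1099 * 0.485 = 533 ; 889 * 0.372 = 331 → 864
15–29: 1031 * 0.939 = 968
30–44: 1099 * 0.956 = 1051
45+: 889 * 0.946 + 1572 * 0.325 = 841 + 511 = 1352
Net migration: 45+ − 232 → 1120
→ [864, 968, 1051, 1120]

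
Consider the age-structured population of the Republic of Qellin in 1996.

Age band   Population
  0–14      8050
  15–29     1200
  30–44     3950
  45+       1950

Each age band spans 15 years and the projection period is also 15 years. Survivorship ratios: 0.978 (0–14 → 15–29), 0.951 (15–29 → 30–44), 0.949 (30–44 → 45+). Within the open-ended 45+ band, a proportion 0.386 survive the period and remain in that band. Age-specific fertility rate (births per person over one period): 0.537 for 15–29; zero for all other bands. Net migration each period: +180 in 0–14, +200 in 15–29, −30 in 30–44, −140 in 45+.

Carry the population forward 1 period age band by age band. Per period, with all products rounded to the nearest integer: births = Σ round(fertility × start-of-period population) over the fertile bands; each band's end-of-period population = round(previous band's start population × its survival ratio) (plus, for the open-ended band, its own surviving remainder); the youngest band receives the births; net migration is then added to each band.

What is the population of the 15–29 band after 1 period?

8073

— Period 1 —
Births: 1200 * 0.537 = 644
15–29: 8050 * 0.978 = 7873
30–44: 1200 * 0.951 = 1141
45+: 3950 * 0.949 + 1950 * 0.386 = 3749 + 753 = 4502
Net migration: 0–14 + 180 → 824; 15–29 + 200 → 8073; 30–44 − 30 → 1111; 45+ − 140 → 4362
End of period: [824, 8073, 1111, 4362]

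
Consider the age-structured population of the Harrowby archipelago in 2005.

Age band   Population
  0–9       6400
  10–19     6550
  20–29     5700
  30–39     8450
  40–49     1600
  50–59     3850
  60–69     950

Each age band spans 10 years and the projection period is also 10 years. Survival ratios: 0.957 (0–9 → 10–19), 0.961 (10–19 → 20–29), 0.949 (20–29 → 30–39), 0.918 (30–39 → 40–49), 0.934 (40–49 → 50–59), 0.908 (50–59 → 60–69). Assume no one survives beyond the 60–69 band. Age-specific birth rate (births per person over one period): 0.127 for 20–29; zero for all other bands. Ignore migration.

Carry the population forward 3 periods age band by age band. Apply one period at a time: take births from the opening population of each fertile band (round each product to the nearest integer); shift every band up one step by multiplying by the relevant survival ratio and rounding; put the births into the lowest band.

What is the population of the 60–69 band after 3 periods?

(Groups numbered youngest = 1 to oldest = 7.)
After projecting period 1:
Births: 5700 * 0.127 = 724
Group 2: 6400 * 0.957 = 6125
Group 3: 6550 * 0.961 = 6295
Group 4: 5700 * 0.949 = 5409
Group 5: 8450 * 0.918 = 7757
Group 6: 1600 * 0.934 = 1494
Group 7: 3850 * 0.908 = 3496
Population now: 0–9=724, 10–19=6125, 20–29=6295, 30–39=5409, 40–49=7757, 50–59=1494, 60–69=3496
After projecting period 2:
Births: 6295 * 0.127 = 799
Group 2: 724 * 0.957 = 693
Group 3: 6125 * 0.961 = 5886
Group 4: 6295 * 0.949 = 5974
Group 5: 5409 * 0.918 = 4965
Group 6: 7757 * 0.934 = 7245
Group 7: 1494 * 0.908 = 1357
Population now: 0–9=799, 10–19=693, 20–29=5886, 30–39=5974, 40–49=4965, 50–59=7245, 60–69=1357
After projecting period 3:
Births: 5886 * 0.127 = 748
Group 2: 799 * 0.957 = 765
Group 3: 693 * 0.961 = 666
Group 4: 5886 * 0.949 = 5586
Group 5: 5974 * 0.918 = 5484
Group 6: 4965 * 0.934 = 4637
Group 7: 7245 * 0.908 = 6578
Population now: 0–9=748, 10–19=765, 20–29=666, 30–39=5586, 40–49=5484, 50–59=4637, 60–69=6578

6578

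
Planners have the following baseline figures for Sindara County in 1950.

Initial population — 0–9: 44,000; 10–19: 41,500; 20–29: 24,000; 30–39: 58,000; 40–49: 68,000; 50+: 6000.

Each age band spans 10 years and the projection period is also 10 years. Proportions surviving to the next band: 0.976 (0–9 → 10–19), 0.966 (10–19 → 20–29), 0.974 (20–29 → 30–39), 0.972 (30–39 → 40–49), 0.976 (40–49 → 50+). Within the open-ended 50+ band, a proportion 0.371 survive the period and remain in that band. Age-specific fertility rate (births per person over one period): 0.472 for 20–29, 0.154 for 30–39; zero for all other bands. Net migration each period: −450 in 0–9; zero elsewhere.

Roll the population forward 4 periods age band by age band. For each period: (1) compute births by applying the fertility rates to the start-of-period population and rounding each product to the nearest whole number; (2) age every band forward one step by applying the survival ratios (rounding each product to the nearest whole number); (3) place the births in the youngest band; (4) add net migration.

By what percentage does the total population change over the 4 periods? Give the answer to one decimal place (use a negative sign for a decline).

-28.1

Numbering the bands 1..6 from youngest to oldest:
Period 1.
Births: 24000 × 0.472 = 11328, 58000 × 0.154 = 8932 → total 20260
Band 2: 44000 × 0.976 = 42944
Band 3: 41500 × 0.966 = 40089
Band 4: 24000 × 0.974 = 23376
Band 5: 58000 × 0.972 = 56376
Band 6: 68000 × 0.976 + 6000 × 0.371 = 66368 + 2226 = 68594
Net migration: Band 1 − 450 → 19810
Giving 19810 / 42944 / 40089 / 23376 / 56376 / 68594.
Period 2.
Births: 40089 × 0.472 = 18922, 23376 × 0.154 = 3600 → total 22522
Band 2: 19810 × 0.976 = 19335
Band 3: 42944 × 0.966 = 41484
Band 4: 40089 × 0.974 = 39047
Band 5: 23376 × 0.972 = 22721
Band 6: 56376 × 0.976 + 68594 × 0.371 = 55023 + 25448 = 80471
Net migration: Band 1 − 450 → 22072
Giving 22072 / 19335 / 41484 / 39047 / 22721 / 80471.
Period 3.
Births: 41484 × 0.472 = 19580, 39047 × 0.154 = 6013 → total 25593
Band 2: 22072 × 0.976 = 21542
Band 3: 19335 × 0.966 = 18678
Band 4: 41484 × 0.974 = 40405
Band 5: 39047 × 0.972 = 37954
Band 6: 22721 × 0.976 + 80471 × 0.371 = 22176 + 29855 = 52031
Net migration: Band 1 − 450 → 25143
Giving 25143 / 21542 / 18678 / 40405 / 37954 / 52031.
Period 4.
Births: 18678 × 0.472 = 8816, 40405 × 0.154 = 6222 → total 15038
Band 2: 25143 × 0.976 = 24540
Band 3: 21542 × 0.966 = 20810
Band 4: 18678 × 0.974 = 18192
Band 5: 40405 × 0.972 = 39274
Band 6: 37954 × 0.976 + 52031 × 0.371 = 37043 + 19304 = 56347
Net migration: Band 1 − 450 → 14588
Giving 14588 / 24540 / 20810 / 18192 / 39274 / 56347.
Total: 241500 → 173751; change = -67749; percentage change = -28.1%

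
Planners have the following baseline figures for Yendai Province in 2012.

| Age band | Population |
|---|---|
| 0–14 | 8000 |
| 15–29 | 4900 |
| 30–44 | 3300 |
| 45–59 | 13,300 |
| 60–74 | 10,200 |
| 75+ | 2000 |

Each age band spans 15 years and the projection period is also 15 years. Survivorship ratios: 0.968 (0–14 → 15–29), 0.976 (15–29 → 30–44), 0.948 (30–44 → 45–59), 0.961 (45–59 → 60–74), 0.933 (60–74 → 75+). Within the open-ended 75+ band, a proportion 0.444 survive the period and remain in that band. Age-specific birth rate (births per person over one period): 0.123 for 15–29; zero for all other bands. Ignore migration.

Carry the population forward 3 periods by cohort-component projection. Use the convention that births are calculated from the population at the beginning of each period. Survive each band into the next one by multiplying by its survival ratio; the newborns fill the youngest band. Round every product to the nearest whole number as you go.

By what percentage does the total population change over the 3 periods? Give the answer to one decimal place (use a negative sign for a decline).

Numbering the bands 1..6 from youngest to oldest:
Period 1.
Births: 4900 × 0.123 = 603
Band 2: 8000 × 0.968 = 7744
Band 3: 4900 × 0.976 = 4782
Band 4: 3300 × 0.948 = 3128
Band 5: 13300 × 0.961 = 12781
Band 6: 10200 × 0.933 + 2000 × 0.444 = 9517 + 888 = 10405
→ [603, 7744, 4782, 3128, 12781, 10405]
Period 2.
Births: 7744 × 0.123 = 953
Band 2: 603 × 0.968 = 584
Band 3: 7744 × 0.976 = 7558
Band 4: 4782 × 0.948 = 4533
Band 5: 3128 × 0.961 = 3006
Band 6: 12781 × 0.933 + 10405 × 0.444 = 11925 + 4620 = 16545
→ [953, 584, 7558, 4533, 3006, 16545]
Period 3.
Births: 584 × 0.123 = 72
Band 2: 953 × 0.968 = 923
Band 3: 584 × 0.976 = 570
Band 4: 7558 × 0.948 = 7165
Band 5: 4533 × 0.961 = 4356
Band 6: 3006 × 0.933 + 16545 × 0.444 = 2805 + 7346 = 10151
→ [72, 923, 570, 7165, 4356, 10151]
Total: 41700 → 23237; change = -18463; percentage change = -44.3%

-44.3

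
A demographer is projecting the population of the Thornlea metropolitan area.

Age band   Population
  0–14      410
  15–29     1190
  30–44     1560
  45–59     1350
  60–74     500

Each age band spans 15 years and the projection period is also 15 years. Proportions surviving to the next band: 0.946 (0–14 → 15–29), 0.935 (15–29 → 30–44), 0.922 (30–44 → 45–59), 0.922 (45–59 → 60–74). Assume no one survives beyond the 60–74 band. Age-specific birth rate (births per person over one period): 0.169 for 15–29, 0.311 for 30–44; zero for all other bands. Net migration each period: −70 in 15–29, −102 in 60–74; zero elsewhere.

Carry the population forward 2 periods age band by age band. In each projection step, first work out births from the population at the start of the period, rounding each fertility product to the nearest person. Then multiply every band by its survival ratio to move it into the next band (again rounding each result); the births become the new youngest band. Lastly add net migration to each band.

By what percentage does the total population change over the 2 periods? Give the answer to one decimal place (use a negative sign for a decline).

Numbering the groups 1..5 from youngest to oldest:
Period 1.
Births: 1190 × 0.169 = 201  |  1560 × 0.311 = 485 → 686
Group 2: 410 × 0.946 = 388
Group 3: 1190 × 0.935 = 1113
Group 4: 1560 × 0.922 = 1438
Group 5: 1350 × 0.922 = 1245
Net migration: Group 2 − 70 → 318; Group 5 − 102 → 1143
→ [686, 318, 1113, 1438, 1143]
Period 2.
Births: 318 × 0.169 = 54  |  1113 × 0.311 = 346 → 400
Group 2: 686 × 0.946 = 649
Group 3: 318 × 0.935 = 297
Group 4: 1113 × 0.922 = 1026
Group 5: 1438 × 0.922 = 1326
Net migration: Group 2 − 70 → 579; Group 5 − 102 → 1224
→ [400, 579, 297, 1026, 1224]
Total: 5010 → 3526; change = -1484; percentage change = -29.6%

-29.6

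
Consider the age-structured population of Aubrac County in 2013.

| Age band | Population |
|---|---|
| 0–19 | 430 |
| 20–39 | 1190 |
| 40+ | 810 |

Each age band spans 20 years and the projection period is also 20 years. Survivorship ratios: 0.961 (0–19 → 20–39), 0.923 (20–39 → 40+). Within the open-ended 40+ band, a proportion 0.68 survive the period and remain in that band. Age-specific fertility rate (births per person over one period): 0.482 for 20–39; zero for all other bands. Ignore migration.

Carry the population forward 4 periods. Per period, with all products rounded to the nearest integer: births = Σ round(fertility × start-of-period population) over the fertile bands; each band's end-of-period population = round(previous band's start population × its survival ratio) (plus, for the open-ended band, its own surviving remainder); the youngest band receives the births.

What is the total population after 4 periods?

1564

Let group 1 be 0–19 through group 3 = 40+.
[period 1]
Births: 1190 × 0.482 = 574
Group 2: 430 × 0.961 = 413
Group 3: 1190 × 0.923 + 810 × 0.68 = 1098 + 551 = 1649
Population now: 0–19=574, 20–39=413, 40+=1649
[period 2]
Births: 413 × 0.482 = 199
Group 2: 574 × 0.961 = 552
Group 3: 413 × 0.923 + 1649 × 0.68 = 381 + 1121 = 1502
Population now: 0–19=199, 20–39=552, 40+=1502
[period 3]
Births: 552 × 0.482 = 266
Group 2: 199 × 0.961 = 191
Group 3: 552 × 0.923 + 1502 × 0.68 = 509 + 1021 = 1530
Population now: 0–19=266, 20–39=191, 40+=1530
[period 4]
Births: 191 × 0.482 = 92
Group 2: 266 × 0.961 = 256
Group 3: 191 × 0.923 + 1530 × 0.68 = 176 + 1040 = 1216
Population now: 0–19=92, 20–39=256, 40+=1216
Total after period 4: 92 + 256 + 1216 = 1564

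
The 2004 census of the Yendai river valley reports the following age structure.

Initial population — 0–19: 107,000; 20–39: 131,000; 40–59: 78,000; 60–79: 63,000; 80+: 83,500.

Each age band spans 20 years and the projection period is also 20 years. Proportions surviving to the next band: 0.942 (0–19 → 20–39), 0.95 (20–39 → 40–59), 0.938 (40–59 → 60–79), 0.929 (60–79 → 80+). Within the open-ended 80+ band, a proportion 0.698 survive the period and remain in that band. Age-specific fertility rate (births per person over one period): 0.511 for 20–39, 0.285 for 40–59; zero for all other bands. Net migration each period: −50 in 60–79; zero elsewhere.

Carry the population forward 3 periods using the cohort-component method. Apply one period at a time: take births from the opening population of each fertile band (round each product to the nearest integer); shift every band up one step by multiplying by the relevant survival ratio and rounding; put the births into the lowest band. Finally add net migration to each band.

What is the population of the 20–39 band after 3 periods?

81930

Numbering the groups 1..5 from youngest to oldest:
Period 1.
Births: 131000 × 0.511 = 66941, 78000 × 0.285 = 22230 → total 89171
Group 2: 107000 × 0.942 = 100794
Group 3: 131000 × 0.95 = 124450
Group 4: 78000 × 0.938 = 73164
Group 5: 63000 × 0.929 + 83500 × 0.698 = 58527 + 58283 = 116810
Net migration: Group 4 − 50 → 73114
End of period: [89171, 100794, 124450, 73114, 116810]
Period 2.
Births: 100794 × 0.511 = 51506, 124450 × 0.285 = 35468 → total 86974
Group 2: 89171 × 0.942 = 83999
Group 3: 100794 × 0.95 = 95754
Group 4: 124450 × 0.938 = 116734
Group 5: 73114 × 0.929 + 116810 × 0.698 = 67923 + 81533 = 149456
Net migration: Group 4 − 50 → 116684
End of period: [86974, 83999, 95754, 116684, 149456]
Period 3.
Births: 83999 × 0.511 = 42923, 95754 × 0.285 = 27290 → total 70213
Group 2: 86974 × 0.942 = 81930
Group 3: 83999 × 0.95 = 79799
Group 4: 95754 × 0.938 = 89817
Group 5: 116684 × 0.929 + 149456 × 0.698 = 108399 + 104320 = 212719
Net migration: Group 4 − 50 → 89767
End of period: [70213, 81930, 79799, 89767, 212719]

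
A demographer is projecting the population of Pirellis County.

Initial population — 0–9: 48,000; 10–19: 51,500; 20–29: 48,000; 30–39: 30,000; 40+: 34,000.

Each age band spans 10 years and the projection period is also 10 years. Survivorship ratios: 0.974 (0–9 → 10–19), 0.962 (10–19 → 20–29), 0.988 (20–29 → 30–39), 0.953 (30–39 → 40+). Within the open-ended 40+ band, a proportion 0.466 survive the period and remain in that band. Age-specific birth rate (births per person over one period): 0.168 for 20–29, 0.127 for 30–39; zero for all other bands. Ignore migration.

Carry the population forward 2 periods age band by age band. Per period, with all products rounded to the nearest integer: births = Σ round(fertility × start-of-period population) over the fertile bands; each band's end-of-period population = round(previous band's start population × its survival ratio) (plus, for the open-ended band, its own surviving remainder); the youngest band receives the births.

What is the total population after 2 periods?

[period 1]
Births: 48000 * 0.168 = 8064, 30000 * 0.127 = 3810 ⇒ total 11874
10–19: 48000 * 0.974 = 46752
20–29: 51500 * 0.962 = 49543
30–39: 48000 * 0.988 = 47424
40+: 30000 * 0.953 + 34000 * 0.466 = 28590 + 15844 = 44434
Population now: 0–9=11874, 10–19=46752, 20–29=49543, 30–39=47424, 40+=44434
[period 2]
Births: 49543 * 0.168 = 8323, 47424 * 0.127 = 6023 ⇒ total 14346
10–19: 11874 * 0.974 = 11565
20–29: 46752 * 0.962 = 44975
30–39: 49543 * 0.988 = 48948
40+: 47424 * 0.953 + 44434 * 0.466 = 45195 + 20706 = 65901
Population now: 0–9=14346, 10–19=11565, 20–29=44975, 30–39=48948, 40+=65901
Total after period 2: 14346 + 11565 + 44975 + 48948 + 65901 = 185735

185735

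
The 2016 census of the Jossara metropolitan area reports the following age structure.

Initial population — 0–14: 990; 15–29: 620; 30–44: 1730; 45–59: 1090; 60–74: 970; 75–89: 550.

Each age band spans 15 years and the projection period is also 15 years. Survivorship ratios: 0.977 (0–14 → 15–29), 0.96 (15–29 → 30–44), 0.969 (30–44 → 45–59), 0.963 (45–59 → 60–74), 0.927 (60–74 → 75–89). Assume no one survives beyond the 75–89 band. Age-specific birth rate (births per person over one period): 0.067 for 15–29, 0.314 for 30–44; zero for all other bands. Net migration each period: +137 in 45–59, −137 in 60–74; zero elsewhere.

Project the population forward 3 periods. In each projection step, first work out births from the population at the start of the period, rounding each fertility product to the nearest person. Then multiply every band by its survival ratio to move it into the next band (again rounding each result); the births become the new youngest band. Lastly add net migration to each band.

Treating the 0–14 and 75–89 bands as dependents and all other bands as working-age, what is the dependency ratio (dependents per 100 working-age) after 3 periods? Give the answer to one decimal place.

76.4

— Period 1 —
Births: 620 × 0.067 = 42, 1730 × 0.314 = 543 — total 585
15–29: 990 × 0.977 = 967
30–44: 620 × 0.96 = 595
45–59: 1730 × 0.969 = 1676
60–74: 1090 × 0.963 = 1050
75–89: 970 × 0.927 = 899
Net migration: 45–59 + 137 → 1813; 60–74 − 137 → 913
End of period: [585, 967, 595, 1813, 913, 899]
— Period 2 —
Births: 967 × 0.067 = 65, 595 × 0.314 = 187 — total 252
15–29: 585 × 0.977 = 572
30–44: 967 × 0.96 = 928
45–59: 595 × 0.969 = 577
60–74: 1813 × 0.963 = 1746
75–89: 913 × 0.927 = 846
Net migration: 45–59 + 137 → 714; 60–74 − 137 → 1609
End of period: [252, 572, 928, 714, 1609, 846]
— Period 3 —
Births: 572 × 0.067 = 38, 928 × 0.314 = 291 — total 329
15–29: 252 × 0.977 = 246
30–44: 572 × 0.96 = 549
45–59: 928 × 0.969 = 899
60–74: 714 × 0.963 = 688
75–89: 1609 × 0.927 = 1492
Net migration: 45–59 + 137 → 1036; 60–74 − 137 → 551
End of period: [329, 246, 549, 1036, 551, 1492]
Dependents (band 0–14 + band 75–89) = 329 + 1492 = 1821; working-age = 2382; ratio = 1821/2382 × 100 = 76.4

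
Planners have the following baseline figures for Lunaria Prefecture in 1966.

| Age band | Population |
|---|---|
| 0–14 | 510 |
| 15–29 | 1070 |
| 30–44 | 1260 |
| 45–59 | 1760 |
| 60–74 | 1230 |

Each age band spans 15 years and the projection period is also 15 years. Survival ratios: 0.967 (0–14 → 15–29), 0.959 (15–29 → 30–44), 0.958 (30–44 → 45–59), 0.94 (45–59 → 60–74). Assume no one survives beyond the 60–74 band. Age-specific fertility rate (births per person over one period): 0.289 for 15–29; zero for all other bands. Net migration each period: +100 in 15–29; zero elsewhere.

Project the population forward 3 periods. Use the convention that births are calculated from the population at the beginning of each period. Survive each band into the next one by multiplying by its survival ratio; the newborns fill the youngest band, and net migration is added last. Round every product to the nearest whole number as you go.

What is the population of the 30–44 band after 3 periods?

383

Let group 1 be 0–14 through group 5 = 60–74.
After projecting period 1:
Births: 1070 × 0.289 = 309
Group 2: 510 × 0.967 = 493
Group 3: 1070 × 0.959 = 1026
Group 4: 1260 × 0.958 = 1207
Group 5: 1760 × 0.94 = 1654
Net migration: Group 2 + 100 → 593
End of period: [309, 593, 1026, 1207, 1654]
After projecting period 2:
Births: 593 × 0.289 = 171
Group 2: 309 × 0.967 = 299
Group 3: 593 × 0.959 = 569
Group 4: 1026 × 0.958 = 983
Group 5: 1207 × 0.94 = 1135
Net migration: Group 2 + 100 → 399
End of period: [171, 399, 569, 983, 1135]
After projecting period 3:
Births: 399 × 0.289 = 115
Group 2: 171 × 0.967 = 165
Group 3: 399 × 0.959 = 383
Group 4: 569 × 0.958 = 545
Group 5: 983 × 0.94 = 924
Net migration: Group 2 + 100 → 265
End of period: [115, 265, 383, 545, 924]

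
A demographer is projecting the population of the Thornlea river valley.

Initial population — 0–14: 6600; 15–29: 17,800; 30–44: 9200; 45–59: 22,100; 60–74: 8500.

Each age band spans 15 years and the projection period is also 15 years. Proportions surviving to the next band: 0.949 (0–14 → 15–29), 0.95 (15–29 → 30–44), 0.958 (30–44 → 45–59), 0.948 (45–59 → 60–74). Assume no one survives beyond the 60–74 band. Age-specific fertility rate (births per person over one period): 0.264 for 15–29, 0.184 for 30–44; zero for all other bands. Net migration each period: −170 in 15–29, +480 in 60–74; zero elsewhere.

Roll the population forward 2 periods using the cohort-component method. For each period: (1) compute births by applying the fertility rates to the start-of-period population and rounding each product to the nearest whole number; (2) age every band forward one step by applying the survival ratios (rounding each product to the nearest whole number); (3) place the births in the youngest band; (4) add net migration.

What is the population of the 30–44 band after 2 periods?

[period 1]
Births: 17800 × 0.264 = 4699, 9200 × 0.184 = 1693 → total 6392
15–29: 6600 × 0.949 = 6263
30–44: 17800 × 0.95 = 16910
45–59: 9200 × 0.958 = 8814
60–74: 22100 × 0.948 = 20951
Net migration: 15–29 − 170 → 6093; 60–74 + 480 → 21431
→ [6392, 6093, 16910, 8814, 21431]
[period 2]
Births: 6093 × 0.264 = 1609, 16910 × 0.184 = 3111 → total 4720
15–29: 6392 × 0.949 = 6066
30–44: 6093 × 0.95 = 5788
45–59: 16910 × 0.958 = 16200
60–74: 8814 × 0.948 = 8356
Net migration: 15–29 − 170 → 5896; 60–74 + 480 → 8836
→ [4720, 5896, 5788, 16200, 8836]

5788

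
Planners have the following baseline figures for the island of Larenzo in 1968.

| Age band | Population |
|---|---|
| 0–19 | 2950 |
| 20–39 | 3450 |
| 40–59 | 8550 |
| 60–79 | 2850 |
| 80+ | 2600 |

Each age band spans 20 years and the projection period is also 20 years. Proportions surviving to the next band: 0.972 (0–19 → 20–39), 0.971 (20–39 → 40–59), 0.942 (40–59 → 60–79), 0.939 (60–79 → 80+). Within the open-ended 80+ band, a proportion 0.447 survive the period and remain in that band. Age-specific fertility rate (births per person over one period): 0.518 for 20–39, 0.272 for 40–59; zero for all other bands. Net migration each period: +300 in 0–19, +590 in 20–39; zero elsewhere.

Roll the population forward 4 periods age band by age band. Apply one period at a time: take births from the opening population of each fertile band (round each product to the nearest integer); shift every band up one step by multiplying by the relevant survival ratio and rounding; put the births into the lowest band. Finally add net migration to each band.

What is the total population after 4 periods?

21648

[period 1]
Births: 3450 * 0.518 = 1787  |  8550 * 0.272 = 2326 → 4113
20–39: 2950 * 0.972 = 2867
40–59: 3450 * 0.971 = 3350
60–79: 8550 * 0.942 = 8054
80+: 2850 * 0.939 + 2600 * 0.447 = 2676 + 1162 = 3838
Net migration: 0–19 + 300 → 4413; 20–39 + 590 → 3457
Population now: 0–19=4413, 20–39=3457, 40–59=3350, 60–79=8054, 80+=3838
[period 2]
Births: 3457 * 0.518 = 1791  |  3350 * 0.272 = 911 → 2702
20–39: 4413 * 0.972 = 4289
40–59: 3457 * 0.971 = 3357
60–79: 3350 * 0.942 = 3156
80+: 8054 * 0.939 + 3838 * 0.447 = 7563 + 1716 = 9279
Net migration: 0–19 + 300 → 3002; 20–39 + 590 → 4879
Population now: 0–19=3002, 20–39=4879, 40–59=3357, 60–79=3156, 80+=9279
[period 3]
Births: 4879 * 0.518 = 2527  |  3357 * 0.272 = 913 → 3440
20–39: 3002 * 0.972 = 2918
40–59: 4879 * 0.971 = 4738
60–79: 3357 * 0.942 = 3162
80+: 3156 * 0.939 + 9279 * 0.447 = 2963 + 4148 = 7111
Net migration: 0–19 + 300 → 3740; 20–39 + 590 → 3508
Population now: 0–19=3740, 20–39=3508, 40–59=4738, 60–79=3162, 80+=7111
[period 4]
Births: 3508 * 0.518 = 1817  |  4738 * 0.272 = 1289 → 3106
20–39: 3740 * 0.972 = 3635
40–59: 3508 * 0.971 = 3406
60–79: 4738 * 0.942 = 4463
80+: 3162 * 0.939 + 7111 * 0.447 = 2969 + 3179 = 6148
Net migration: 0–19 + 300 → 3406; 20–39 + 590 → 4225
Population now: 0–19=3406, 20–39=4225, 40–59=3406, 60–79=4463, 80+=6148
Total after period 4: 3406 + 4225 + 3406 + 4463 + 6148 = 21648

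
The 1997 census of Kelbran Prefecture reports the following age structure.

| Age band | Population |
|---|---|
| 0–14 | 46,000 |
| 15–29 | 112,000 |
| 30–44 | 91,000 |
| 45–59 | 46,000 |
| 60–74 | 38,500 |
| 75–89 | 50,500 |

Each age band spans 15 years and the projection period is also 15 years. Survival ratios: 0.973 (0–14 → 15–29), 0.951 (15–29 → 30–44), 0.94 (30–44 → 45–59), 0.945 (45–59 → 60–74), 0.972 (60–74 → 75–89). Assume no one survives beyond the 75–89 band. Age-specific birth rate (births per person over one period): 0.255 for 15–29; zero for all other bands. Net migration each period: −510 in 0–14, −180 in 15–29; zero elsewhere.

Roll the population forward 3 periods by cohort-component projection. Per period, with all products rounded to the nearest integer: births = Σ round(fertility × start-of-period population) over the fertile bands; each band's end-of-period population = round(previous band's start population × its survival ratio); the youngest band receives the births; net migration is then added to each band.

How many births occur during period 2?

11367

[period 1]
Births: 112000 × 0.255 = 28560
15–29: 46000 × 0.973 = 44758
30–44: 112000 × 0.951 = 106512
45–59: 91000 × 0.94 = 85540
60–74: 46000 × 0.945 = 43470
75–89: 38500 × 0.972 = 37422
Net migration: 0–14 − 510 → 28050; 15–29 − 180 → 44578
Population now: 0–14=28050, 15–29=44578, 30–44=106512, 45–59=85540, 60–74=43470, 75–89=37422
[period 2]
Births: 44578 × 0.255 = 11367
15–29: 28050 × 0.973 = 27293
30–44: 44578 × 0.951 = 42394
45–59: 106512 × 0.94 = 100121
60–74: 85540 × 0.945 = 80835
75–89: 43470 × 0.972 = 42253
Net migration: 0–14 − 510 → 10857; 15–29 − 180 → 27113
Population now: 0–14=10857, 15–29=27113, 30–44=42394, 45–59=100121, 60–74=80835, 75–89=42253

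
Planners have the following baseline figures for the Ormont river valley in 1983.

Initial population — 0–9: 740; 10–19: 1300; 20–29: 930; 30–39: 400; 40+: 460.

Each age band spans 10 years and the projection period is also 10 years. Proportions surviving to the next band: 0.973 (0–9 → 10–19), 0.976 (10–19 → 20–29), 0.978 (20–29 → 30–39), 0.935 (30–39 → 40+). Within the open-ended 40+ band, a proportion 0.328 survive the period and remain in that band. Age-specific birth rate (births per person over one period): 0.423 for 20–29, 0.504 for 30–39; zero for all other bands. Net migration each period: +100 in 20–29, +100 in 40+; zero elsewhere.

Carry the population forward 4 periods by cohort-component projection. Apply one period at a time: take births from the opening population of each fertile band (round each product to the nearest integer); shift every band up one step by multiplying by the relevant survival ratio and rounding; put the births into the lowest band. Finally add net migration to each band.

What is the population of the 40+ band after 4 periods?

(Bands numbered youngest = 1 to oldest = 5.)
[period 1]
Births: 930 × 0.423 = 393, 400 × 0.504 = 202 → total 595
Band 2: 740 × 0.973 = 720
Band 3: 1300 × 0.976 = 1269
Band 4: 930 × 0.978 = 910
Band 5: 400 × 0.935 + 460 × 0.328 = 374 + 151 = 525
Net migration: Band 3 + 100 → 1369; Band 5 + 100 → 625
Population now: 0–9=595, 10–19=720, 20–29=1369, 30–39=910, 40+=625
[period 2]
Births: 1369 × 0.423 = 579, 910 × 0.504 = 459 → total 1038
Band 2: 595 × 0.973 = 579
Band 3: 720 × 0.976 = 703
Band 4: 1369 × 0.978 = 1339
Band 5: 910 × 0.935 + 625 × 0.328 = 851 + 205 = 1056
Net migration: Band 3 + 100 → 803; Band 5 + 100 → 1156
Population now: 0–9=1038, 10–19=579, 20–29=803, 30–39=1339, 40+=1156
[period 3]
Births: 803 × 0.423 = 340, 1339 × 0.504 = 675 → total 1015
Band 2: 1038 × 0.973 = 1010
Band 3: 579 × 0.976 = 565
Band 4: 803 × 0.978 = 785
Band 5: 1339 × 0.935 + 1156 × 0.328 = 1252 + 379 = 1631
Net migration: Band 3 + 100 → 665; Band 5 + 100 → 1731
Population now: 0–9=1015, 10–19=1010, 20–29=665, 30–39=785, 40+=1731
[period 4]
Births: 665 × 0.423 = 281, 785 × 0.504 = 396 → total 677
Band 2: 1015 × 0.973 = 988
Band 3: 1010 × 0.976 = 986
Band 4: 665 × 0.978 = 650
Band 5: 785 × 0.935 + 1731 × 0.328 = 734 + 568 = 1302
Net migration: Band 3 + 100 → 1086; Band 5 + 100 → 1402
Population now: 0–9=677, 10–19=988, 20–29=1086, 30–39=650, 40+=1402

1402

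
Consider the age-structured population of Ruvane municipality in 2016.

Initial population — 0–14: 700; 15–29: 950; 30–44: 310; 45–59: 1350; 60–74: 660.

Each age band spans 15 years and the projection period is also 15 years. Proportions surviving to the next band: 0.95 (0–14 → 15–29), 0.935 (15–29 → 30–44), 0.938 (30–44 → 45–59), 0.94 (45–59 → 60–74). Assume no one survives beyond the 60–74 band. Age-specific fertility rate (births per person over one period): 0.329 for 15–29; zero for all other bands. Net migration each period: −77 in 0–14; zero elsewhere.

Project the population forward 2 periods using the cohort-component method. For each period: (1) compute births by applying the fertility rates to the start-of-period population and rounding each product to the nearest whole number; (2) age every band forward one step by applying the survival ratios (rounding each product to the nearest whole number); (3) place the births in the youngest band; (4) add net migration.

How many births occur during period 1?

Numbering the groups 1..5 from youngest to oldest:
Period 1:
Births: 950 × 0.329 = 313
Group 2: 700 × 0.95 = 665
Group 3: 950 × 0.935 = 888
Group 4: 310 × 0.938 = 291
Group 5: 1350 × 0.94 = 1269
Net migration: Group 1 − 77 → 236
End of period: [236, 665, 888, 291, 1269]

313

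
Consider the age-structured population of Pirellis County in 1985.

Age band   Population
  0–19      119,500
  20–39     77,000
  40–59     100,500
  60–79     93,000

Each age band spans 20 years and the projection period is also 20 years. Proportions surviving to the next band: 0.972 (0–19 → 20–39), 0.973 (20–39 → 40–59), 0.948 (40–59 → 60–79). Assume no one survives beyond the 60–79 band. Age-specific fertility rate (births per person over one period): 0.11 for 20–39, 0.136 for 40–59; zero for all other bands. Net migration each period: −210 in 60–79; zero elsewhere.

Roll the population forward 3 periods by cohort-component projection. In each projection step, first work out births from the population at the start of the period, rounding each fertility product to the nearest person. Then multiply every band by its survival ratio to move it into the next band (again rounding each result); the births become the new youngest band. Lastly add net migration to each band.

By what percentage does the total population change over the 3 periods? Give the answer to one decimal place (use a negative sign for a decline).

After projecting period 1:
Births: 77000 × 0.11 = 8470, 100500 × 0.136 = 13668 — total 22138
20–39: 119500 × 0.972 = 116154
40–59: 77000 × 0.973 = 74921
60–79: 100500 × 0.948 = 95274
Net migration: 60–79 − 210 → 95064
Giving 22138 / 116154 / 74921 / 95064.
After projecting period 2:
Births: 116154 × 0.11 = 12777, 74921 × 0.136 = 10189 — total 22966
20–39: 22138 × 0.972 = 21518
40–59: 116154 × 0.973 = 113018
60–79: 74921 × 0.948 = 71025
Net migration: 60–79 − 210 → 70815
Giving 22966 / 21518 / 113018 / 70815.
After projecting period 3:
Births: 21518 × 0.11 = 2367, 113018 × 0.136 = 15370 — total 17737
20–39: 22966 × 0.972 = 22323
40–59: 21518 × 0.973 = 20937
60–79: 113018 × 0.948 = 107141
Net migration: 60–79 − 210 → 106931
Giving 17737 / 22323 / 20937 / 106931.
Total: 390000 → 167928; change = -222072; percentage change = -56.9%

-56.9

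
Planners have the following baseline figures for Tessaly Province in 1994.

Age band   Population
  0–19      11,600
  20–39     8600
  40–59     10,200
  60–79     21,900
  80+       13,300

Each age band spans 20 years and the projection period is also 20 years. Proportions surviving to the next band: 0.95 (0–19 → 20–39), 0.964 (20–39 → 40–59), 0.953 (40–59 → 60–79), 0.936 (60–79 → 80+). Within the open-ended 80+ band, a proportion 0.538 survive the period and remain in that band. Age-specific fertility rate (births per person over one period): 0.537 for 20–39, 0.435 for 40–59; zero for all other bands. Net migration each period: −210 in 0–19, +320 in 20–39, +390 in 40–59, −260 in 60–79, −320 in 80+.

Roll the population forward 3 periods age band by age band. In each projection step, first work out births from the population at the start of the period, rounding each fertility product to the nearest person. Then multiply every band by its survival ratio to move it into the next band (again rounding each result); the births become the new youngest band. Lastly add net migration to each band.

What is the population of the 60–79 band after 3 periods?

10530

— Period 1 —
Births: 8600 × 0.537 = 4618  |  10200 × 0.435 = 4437 — total 9055
20–39: 11600 × 0.95 = 11020
40–59: 8600 × 0.964 = 8290
60–79: 10200 × 0.953 = 9721
80+: 21900 × 0.936 + 13300 × 0.538 = 20498 + 7155 = 27653
Net migration: 0–19 − 210 → 8845; 20–39 + 320 → 11340; 40–59 + 390 → 8680; 60–79 − 260 → 9461; 80+ − 320 → 27333
End of period: [8845, 11340, 8680, 9461, 27333]
— Period 2 —
Births: 11340 × 0.537 = 6090  |  8680 × 0.435 = 3776 — total 9866
20–39: 8845 × 0.95 = 8403
40–59: 11340 × 0.964 = 10932
60–79: 8680 × 0.953 = 8272
80+: 9461 × 0.936 + 27333 × 0.538 = 8855 + 14705 = 23560
Net migration: 0–19 − 210 → 9656; 20–39 + 320 → 8723; 40–59 + 390 → 11322; 60–79 − 260 → 8012; 80+ − 320 → 23240
End of period: [9656, 8723, 11322, 8012, 23240]
— Period 3 —
Births: 8723 × 0.537 = 4684  |  11322 × 0.435 = 4925 — total 9609
20–39: 9656 × 0.95 = 9173
40–59: 8723 × 0.964 = 8409
60–79: 11322 × 0.953 = 10790
80+: 8012 × 0.936 + 23240 × 0.538 = 7499 + 12503 = 20002
Net migration: 0–19 − 210 → 9399; 20–39 + 320 → 9493; 40–59 + 390 → 8799; 60–79 − 260 → 10530; 80+ − 320 → 19682
End of period: [9399, 9493, 8799, 10530, 19682]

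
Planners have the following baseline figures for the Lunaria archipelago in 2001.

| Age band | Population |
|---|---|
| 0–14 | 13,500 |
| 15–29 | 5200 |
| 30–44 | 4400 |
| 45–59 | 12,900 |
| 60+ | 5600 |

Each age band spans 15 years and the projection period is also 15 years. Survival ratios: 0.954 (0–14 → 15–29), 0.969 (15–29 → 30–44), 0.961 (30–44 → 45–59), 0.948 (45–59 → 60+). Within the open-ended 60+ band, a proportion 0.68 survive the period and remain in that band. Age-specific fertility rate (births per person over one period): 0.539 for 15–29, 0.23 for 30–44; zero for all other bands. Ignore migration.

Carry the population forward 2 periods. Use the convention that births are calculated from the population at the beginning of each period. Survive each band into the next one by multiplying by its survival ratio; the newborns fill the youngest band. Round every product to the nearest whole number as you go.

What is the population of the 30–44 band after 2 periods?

After projecting period 1:
Births: 5200 * 0.539 = 2803 ; 4400 * 0.23 = 1012 — total 3815
15–29: 13500 * 0.954 = 12879
30–44: 5200 * 0.969 = 5039
45–59: 4400 * 0.961 = 4228
60+: 12900 * 0.948 + 5600 * 0.68 = 12229 + 3808 = 16037
End of period: [3815, 12879, 5039, 4228, 16037]
After projecting period 2:
Births: 12879 * 0.539 = 6942 ; 5039 * 0.23 = 1159 — total 8101
15–29: 3815 * 0.954 = 3640
30–44: 12879 * 0.969 = 12480
45–59: 5039 * 0.961 = 4842
60+: 4228 * 0.948 + 16037 * 0.68 = 4008 + 10905 = 14913
End of period: [8101, 3640, 12480, 4842, 14913]

12480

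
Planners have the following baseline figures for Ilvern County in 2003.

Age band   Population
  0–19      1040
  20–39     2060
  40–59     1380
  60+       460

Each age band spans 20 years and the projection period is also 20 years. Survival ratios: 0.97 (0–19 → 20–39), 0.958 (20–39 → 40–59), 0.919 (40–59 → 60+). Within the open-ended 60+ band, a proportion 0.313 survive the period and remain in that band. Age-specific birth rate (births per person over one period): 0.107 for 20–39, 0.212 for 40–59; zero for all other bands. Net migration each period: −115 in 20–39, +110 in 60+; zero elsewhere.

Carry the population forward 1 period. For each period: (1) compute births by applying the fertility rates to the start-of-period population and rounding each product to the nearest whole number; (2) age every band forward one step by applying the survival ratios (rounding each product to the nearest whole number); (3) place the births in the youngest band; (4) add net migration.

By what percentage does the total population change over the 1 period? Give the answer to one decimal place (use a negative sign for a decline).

-0.8

— Period 1 —
Births: 2060 × 0.107 = 220  |  1380 × 0.212 = 293 — total 513
20–39: 1040 × 0.97 = 1009
40–59: 2060 × 0.958 = 1973
60+: 1380 × 0.919 + 460 × 0.313 = 1268 + 144 = 1412
Net migration: 20–39 − 115 → 894; 60+ + 110 → 1522
End of period: [513, 894, 1973, 1522]
Total: 4940 → 4902; change = -38; percentage change = -0.8%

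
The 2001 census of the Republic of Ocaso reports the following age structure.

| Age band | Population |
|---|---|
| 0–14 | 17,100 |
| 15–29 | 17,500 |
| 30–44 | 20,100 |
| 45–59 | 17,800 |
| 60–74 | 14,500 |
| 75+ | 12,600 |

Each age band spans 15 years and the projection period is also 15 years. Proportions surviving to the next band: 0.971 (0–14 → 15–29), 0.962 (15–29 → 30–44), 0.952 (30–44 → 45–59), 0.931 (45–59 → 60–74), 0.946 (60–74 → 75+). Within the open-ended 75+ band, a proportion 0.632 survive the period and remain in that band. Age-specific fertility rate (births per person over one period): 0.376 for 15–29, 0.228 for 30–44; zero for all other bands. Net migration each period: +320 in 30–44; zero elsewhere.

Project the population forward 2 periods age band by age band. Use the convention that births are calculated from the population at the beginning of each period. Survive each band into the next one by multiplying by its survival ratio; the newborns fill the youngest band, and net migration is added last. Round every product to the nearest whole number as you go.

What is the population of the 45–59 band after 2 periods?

(Groups numbered youngest = 1 to oldest = 6.)
Period 1:
Births: 17500 × 0.376 = 6580 ; 20100 × 0.228 = 4583 — total 11163
Group 2: 17100 × 0.971 = 16604
Group 3: 17500 × 0.962 = 16835
Group 4: 20100 × 0.952 = 19135
Group 5: 17800 × 0.931 = 16572
Group 6: 14500 × 0.946 + 12600 × 0.632 = 13717 + 7963 = 21680
Net migration: Group 3 + 320 → 17155
End of period: [11163, 16604, 17155, 19135, 16572, 21680]
Period 2:
Births: 16604 × 0.376 = 6243 ; 17155 × 0.228 = 3911 — total 10154
Group 2: 11163 × 0.971 = 10839
Group 3: 16604 × 0.962 = 15973
Group 4: 17155 × 0.952 = 16332
Group 5: 19135 × 0.931 = 17815
Group 6: 16572 × 0.946 + 21680 × 0.632 = 15677 + 13702 = 29379
Net migration: Group 3 + 320 → 16293
End of period: [10154, 10839, 16293, 16332, 17815, 29379]

16332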